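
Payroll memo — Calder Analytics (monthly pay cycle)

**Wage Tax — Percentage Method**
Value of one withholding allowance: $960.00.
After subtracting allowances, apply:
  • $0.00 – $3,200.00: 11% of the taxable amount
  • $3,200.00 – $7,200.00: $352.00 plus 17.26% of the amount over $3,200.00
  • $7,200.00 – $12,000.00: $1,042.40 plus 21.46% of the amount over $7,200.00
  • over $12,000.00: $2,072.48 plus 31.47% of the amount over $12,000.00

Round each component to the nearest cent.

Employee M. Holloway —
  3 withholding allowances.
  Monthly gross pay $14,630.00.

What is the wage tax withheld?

$2,018.83

Wage Tax: taxable = $14,630.00 − 3×$960.00 = $11,750.00
  $1,042.40 + 21.46% × ($11,750.00 − $7,200.00) = $1,042.40 + 21.46% × $4,550.00 = $2,018.83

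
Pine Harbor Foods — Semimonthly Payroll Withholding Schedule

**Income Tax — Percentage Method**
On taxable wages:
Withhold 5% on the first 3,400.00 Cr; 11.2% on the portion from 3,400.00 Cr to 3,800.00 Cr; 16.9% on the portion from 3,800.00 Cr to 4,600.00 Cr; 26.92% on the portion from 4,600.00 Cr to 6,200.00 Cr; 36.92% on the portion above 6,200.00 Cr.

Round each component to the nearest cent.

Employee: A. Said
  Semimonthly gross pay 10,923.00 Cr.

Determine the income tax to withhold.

Income Tax: taxable = 10,923.00 Cr
  780.72 Cr + 36.92% × (10,923.00 Cr − 6,200.00 Cr) = 780.72 Cr + 36.92% × 4,723.00 Cr = 2,524.45 Cr

2,524.45 Cr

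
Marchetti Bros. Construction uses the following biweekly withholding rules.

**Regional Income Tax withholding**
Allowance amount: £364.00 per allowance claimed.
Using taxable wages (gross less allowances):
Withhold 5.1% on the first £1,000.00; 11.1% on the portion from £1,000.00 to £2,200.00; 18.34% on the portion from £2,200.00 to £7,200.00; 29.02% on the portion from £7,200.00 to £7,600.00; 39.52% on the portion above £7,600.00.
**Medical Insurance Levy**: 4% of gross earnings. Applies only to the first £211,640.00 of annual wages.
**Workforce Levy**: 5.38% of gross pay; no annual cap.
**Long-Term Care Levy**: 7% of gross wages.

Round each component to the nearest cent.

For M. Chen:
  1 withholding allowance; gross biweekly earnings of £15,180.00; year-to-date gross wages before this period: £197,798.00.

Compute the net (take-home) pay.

Regional Income Tax: taxable = £15,180.00 − 1×£364.00 = £14,816.00
  £1,217.28 + 39.52% × (£14,816.00 − £7,600.00) = £1,217.28 + 39.52% × £7,216.00 = £4,069.04
Medical Insurance Levy: cap £211,640.00 − YTD £197,798.00 = £13,842.00 subject; 4% × £13,842.00 = £553.68
Workforce Levy: 5.38% × £15,180.00 = £816.68
Long-Term Care Levy: 7% × £15,180.00 = £1,062.60
Total withheld: £4,069.04 + £553.68 + £816.68 + £1,062.60 = £6,502.00
Net pay: £15,180.00 − £6,502.00 = £8,678.00

£8,678.00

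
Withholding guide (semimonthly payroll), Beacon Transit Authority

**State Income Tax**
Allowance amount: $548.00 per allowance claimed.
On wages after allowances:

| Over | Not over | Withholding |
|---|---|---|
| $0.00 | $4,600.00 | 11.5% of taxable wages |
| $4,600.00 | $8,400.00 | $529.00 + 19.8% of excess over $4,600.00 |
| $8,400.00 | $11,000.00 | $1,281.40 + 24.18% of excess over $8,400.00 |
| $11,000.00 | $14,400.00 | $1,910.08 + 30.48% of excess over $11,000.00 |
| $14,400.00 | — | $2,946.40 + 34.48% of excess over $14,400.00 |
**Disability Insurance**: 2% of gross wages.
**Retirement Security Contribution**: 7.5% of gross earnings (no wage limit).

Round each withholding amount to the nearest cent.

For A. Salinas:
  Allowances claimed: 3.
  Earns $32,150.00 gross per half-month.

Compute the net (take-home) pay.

State Income Tax: taxable = $32,150.00 − 3×$548.00 = $30,506.00
  $2,946.40 + 34.48% × ($30,506.00 − $14,400.00) = $2,946.40 + 34.48% × $16,106.00 = $8,499.75
Disability Insurance: 2% × $32,150.00 = $643.00
Retirement Security Contribution: 7.5% × $32,150.00 = $2,411.25
Total withheld: $8,499.75 + $643.00 + $2,411.25 = $11,554.00
Net pay: $32,150.00 − $11,554.00 = $20,596.00

$20,596.00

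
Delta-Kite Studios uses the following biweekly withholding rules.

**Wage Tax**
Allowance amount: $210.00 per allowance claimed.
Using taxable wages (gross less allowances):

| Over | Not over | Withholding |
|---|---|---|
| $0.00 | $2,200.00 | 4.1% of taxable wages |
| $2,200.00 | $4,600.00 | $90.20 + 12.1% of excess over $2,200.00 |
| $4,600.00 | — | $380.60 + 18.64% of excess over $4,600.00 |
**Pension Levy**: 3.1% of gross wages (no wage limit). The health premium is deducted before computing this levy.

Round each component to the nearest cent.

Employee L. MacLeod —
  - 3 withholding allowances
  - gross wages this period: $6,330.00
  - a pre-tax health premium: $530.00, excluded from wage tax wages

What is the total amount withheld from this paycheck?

Wage Tax: taxable = $6,330.00 − $530.00 − 3×$210.00 = $5,170.00
  $380.60 + 18.64% × ($5,170.00 − $4,600.00) = $380.60 + 18.64% × $570.00 = $486.85
Pension Levy: 3.1% × $5,800.00 = $179.80
Total: $486.85 + $179.80 = $666.65

$666.65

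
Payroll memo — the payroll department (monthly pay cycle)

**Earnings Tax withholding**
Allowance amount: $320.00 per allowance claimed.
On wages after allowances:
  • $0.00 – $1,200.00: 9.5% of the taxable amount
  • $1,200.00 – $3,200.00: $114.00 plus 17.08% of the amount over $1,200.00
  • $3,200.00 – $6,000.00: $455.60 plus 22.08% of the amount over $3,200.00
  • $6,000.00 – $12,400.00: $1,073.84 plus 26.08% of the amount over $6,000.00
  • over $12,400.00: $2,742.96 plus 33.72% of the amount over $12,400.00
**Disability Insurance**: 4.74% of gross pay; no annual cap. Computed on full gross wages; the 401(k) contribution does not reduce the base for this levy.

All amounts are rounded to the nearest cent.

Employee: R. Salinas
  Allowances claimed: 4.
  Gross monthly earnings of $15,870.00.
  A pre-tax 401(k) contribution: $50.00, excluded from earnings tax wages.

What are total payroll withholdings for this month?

$4,216.81

Earnings Tax: taxable = $15,870.00 − $50.00 − 4×$320.00 = $14,540.00
  $2,742.96 + 33.72% × ($14,540.00 − $12,400.00) = $2,742.96 + 33.72% × $2,140.00 = $3,464.57
Disability Insurance: 4.74% × $15,870.00 = $752.24
Total: $3,464.57 + $752.24 = $4,216.81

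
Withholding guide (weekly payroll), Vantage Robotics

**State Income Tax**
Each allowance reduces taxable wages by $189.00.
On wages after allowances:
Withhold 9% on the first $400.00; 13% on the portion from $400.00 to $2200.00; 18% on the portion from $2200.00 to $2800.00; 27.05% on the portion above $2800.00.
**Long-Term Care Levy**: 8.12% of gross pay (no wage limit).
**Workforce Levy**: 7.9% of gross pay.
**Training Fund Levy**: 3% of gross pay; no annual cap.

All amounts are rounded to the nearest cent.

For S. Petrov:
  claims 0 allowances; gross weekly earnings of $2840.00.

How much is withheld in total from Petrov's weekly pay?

State Income Tax: taxable = $2840.00
  $378.00 + 27.05% × ($2840.00 − $2800.00) = $378.00 + 27.05% × $40.00 = $388.82
Long-Term Care Levy: 8.12% × $2840.00 = $230.61
Workforce Levy: 7.9% × $2840.00 = $224.36
Training Fund Levy: 3% × $2840.00 = $85.20
Total: $388.82 + $230.61 + $224.36 + $85.20 = $928.99

$928.99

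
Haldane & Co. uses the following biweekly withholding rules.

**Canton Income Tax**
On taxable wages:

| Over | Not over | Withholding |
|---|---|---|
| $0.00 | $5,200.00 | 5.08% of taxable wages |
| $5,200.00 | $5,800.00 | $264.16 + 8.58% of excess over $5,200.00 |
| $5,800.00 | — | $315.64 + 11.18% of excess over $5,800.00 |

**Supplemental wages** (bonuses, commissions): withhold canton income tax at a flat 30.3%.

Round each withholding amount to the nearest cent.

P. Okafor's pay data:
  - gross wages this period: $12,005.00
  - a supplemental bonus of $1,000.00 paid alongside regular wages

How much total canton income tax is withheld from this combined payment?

$1,312.36

Canton Income Tax: taxable = $12,005.00
  $315.64 + 11.18% × ($12,005.00 − $5,800.00) = $315.64 + 11.18% × $6,205.00 = $1,009.36
Supplemental (30.3% flat on bonus): 30.3% × $1,000.00 = $303.00
Total canton income tax: $1,009.36 + $303.00 = $1,312.36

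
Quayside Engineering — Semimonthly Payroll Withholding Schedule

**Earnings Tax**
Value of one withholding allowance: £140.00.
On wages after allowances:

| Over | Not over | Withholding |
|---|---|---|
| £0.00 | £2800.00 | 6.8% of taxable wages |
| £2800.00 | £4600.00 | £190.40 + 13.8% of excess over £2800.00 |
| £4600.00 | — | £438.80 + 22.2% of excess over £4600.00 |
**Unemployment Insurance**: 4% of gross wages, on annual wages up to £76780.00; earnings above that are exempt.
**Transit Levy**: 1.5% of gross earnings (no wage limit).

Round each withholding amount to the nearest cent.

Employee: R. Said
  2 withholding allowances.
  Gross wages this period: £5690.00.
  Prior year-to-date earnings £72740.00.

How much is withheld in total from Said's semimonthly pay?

£865.57

Earnings Tax: taxable = £5690.00 − 2×£140.00 = £5410.00
  £438.80 + 22.2% × (£5410.00 − £4600.00) = £438.80 + 22.2% × £810.00 = £618.62
Unemployment Insurance: cap £76780.00 − YTD £72740.00 = £4040.00 subject; 4% × £4040.00 = £161.60
Transit Levy: 1.5% × £5690.00 = £85.35
Total: £618.62 + £161.60 + £85.35 = £865.57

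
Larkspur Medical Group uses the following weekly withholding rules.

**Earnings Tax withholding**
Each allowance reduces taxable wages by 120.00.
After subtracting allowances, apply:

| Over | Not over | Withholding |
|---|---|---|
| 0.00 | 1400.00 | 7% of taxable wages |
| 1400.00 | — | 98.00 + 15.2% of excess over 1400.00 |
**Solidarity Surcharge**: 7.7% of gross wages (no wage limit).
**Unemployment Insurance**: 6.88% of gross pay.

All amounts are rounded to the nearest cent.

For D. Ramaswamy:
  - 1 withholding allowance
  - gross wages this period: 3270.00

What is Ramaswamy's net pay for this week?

Earnings Tax: taxable = 3270.00 − 1×120.00 = 3150.00
  98.00 + 15.2% × (3150.00 − 1400.00) = 98.00 + 15.2% × 1750.00 = 364.00
Solidarity Surcharge: 7.7% × 3270.00 = 251.79
Unemployment Insurance: 6.88% × 3270.00 = 224.98
Total withheld: 364.00 + 251.79 + 224.98 = 840.77
Net pay: 3270.00 − 840.77 = 2429.23

2429.23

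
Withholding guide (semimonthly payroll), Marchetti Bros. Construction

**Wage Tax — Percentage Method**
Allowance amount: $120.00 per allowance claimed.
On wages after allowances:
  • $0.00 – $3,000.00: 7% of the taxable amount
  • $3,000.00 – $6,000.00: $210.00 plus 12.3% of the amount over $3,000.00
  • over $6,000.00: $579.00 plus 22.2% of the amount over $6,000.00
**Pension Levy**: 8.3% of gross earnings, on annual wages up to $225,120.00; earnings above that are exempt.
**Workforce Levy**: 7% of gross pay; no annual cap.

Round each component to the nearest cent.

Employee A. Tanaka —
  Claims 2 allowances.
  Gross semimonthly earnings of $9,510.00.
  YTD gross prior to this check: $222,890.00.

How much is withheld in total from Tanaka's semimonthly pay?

Wage Tax: taxable = $9,510.00 − 2×$120.00 = $9,270.00
  $579.00 + 22.2% × ($9,270.00 − $6,000.00) = $579.00 + 22.2% × $3,270.00 = $1,304.94
Pension Levy: cap $225,120.00 − YTD $222,890.00 = $2,230.00 subject; 8.3% × $2,230.00 = $185.09
Workforce Levy: 7% × $9,510.00 = $665.70
Total: $1,304.94 + $185.09 + $665.70 = $2,155.73

$2,155.73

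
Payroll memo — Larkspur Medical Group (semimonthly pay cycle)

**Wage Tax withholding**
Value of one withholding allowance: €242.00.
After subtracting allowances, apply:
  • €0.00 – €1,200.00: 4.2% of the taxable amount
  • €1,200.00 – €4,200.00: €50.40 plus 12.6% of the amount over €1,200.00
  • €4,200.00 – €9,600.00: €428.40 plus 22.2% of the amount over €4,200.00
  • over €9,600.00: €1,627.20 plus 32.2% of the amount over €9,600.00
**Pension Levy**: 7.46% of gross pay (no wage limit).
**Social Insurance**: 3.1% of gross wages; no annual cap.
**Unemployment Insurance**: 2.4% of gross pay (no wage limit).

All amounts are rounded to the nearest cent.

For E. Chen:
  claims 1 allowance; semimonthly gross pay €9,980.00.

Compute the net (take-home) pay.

Wage Tax: taxable = €9,980.00 − 1×€242.00 = €9,738.00
  €1,627.20 + 32.2% × (€9,738.00 − €9,600.00) = €1,627.20 + 32.2% × €138.00 = €1,671.64
Pension Levy: 7.46% × €9,980.00 = €744.51
Social Insurance: 3.1% × €9,980.00 = €309.38
Unemployment Insurance: 2.4% × €9,980.00 = €239.52
Total withheld: €1,671.64 + €744.51 + €309.38 + €239.52 = €2,965.05
Net pay: €9,980.00 − €2,965.05 = €7,014.95

€7,014.95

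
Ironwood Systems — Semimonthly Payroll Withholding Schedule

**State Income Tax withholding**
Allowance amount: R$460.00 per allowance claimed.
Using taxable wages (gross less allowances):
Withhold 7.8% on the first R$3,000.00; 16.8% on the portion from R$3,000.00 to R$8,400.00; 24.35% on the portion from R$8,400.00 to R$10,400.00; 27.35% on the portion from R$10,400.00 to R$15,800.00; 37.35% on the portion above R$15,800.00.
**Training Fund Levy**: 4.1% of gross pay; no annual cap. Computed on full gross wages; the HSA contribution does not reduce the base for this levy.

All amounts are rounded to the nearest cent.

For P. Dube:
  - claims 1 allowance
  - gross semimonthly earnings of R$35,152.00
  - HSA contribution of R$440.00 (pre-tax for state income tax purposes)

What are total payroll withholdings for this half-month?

R$11,438.15

State Income Tax: taxable = R$35,152.00 − R$440.00 − 1×R$460.00 = R$34,252.00
  R$3,105.10 + 37.35% × (R$34,252.00 − R$15,800.00) = R$3,105.10 + 37.35% × R$18,452.00 = R$9,996.92
Training Fund Levy: 4.1% × R$35,152.00 = R$1,441.23
Total: R$9,996.92 + R$1,441.23 = R$11,438.15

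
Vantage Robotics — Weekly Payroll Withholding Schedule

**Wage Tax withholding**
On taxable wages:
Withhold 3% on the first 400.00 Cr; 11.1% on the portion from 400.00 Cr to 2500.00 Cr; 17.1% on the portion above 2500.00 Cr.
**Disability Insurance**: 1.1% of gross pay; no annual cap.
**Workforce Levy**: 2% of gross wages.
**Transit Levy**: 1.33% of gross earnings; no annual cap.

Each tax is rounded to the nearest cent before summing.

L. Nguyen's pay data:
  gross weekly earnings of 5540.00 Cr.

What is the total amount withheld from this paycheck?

Wage Tax: taxable = 5540.00 Cr
  245.10 Cr + 17.1% × (5540.00 Cr − 2500.00 Cr) = 245.10 Cr + 17.1% × 3040.00 Cr = 764.94 Cr
Disability Insurance: 1.1% × 5540.00 Cr = 60.94 Cr
Workforce Levy: 2% × 5540.00 Cr = 110.80 Cr
Transit Levy: 1.33% × 5540.00 Cr = 73.68 Cr
Total: 764.94 Cr + 60.94 Cr + 110.80 Cr + 73.68 Cr = 1010.36 Cr

1010.36 Cr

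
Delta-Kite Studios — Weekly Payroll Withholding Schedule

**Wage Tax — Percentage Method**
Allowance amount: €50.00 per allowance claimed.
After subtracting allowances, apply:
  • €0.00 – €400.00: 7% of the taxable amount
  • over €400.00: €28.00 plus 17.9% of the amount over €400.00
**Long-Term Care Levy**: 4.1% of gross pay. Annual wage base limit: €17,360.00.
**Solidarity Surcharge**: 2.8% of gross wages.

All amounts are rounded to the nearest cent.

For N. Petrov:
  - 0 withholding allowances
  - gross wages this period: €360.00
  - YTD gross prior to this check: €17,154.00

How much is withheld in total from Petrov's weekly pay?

Wage Tax: taxable = €360.00
  7% × €360.00 = €25.20
Long-Term Care Levy: cap €17,360.00 − YTD €17,154.00 = €206.00 subject; 4.1% × €206.00 = €8.45
Solidarity Surcharge: 2.8% × €360.00 = €10.08
Total: €25.20 + €8.45 + €10.08 = €43.73

€43.73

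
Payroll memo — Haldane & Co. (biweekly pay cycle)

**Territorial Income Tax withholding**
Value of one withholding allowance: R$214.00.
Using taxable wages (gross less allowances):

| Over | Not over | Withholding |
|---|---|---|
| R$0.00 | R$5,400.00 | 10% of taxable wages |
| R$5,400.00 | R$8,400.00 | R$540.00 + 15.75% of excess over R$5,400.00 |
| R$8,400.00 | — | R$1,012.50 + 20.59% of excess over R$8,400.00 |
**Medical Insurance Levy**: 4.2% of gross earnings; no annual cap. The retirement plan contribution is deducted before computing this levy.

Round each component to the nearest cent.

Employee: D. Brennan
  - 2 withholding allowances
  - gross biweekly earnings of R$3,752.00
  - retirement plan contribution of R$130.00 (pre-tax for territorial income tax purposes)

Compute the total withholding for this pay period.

R$471.52

Territorial Income Tax: taxable = R$3,752.00 − R$130.00 − 2×R$214.00 = R$3,194.00
  10% × R$3,194.00 = R$319.40
Medical Insurance Levy: 4.2% × R$3,622.00 = R$152.12
Total: R$319.40 + R$152.12 = R$471.52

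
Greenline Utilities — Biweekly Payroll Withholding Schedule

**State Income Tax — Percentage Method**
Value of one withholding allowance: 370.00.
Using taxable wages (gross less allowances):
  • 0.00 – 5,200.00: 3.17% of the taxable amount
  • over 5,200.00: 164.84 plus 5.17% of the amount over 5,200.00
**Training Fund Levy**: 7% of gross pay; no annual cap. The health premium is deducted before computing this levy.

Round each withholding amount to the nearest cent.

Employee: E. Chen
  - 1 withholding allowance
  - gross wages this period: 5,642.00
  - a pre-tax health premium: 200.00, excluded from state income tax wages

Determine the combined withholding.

State Income Tax: taxable = 5,642.00 − 200.00 − 1×370.00 = 5,072.00
  3.17% × 5,072.00 = 160.78
Training Fund Levy: 7% × 5,442.00 = 380.94
Total: 160.78 + 380.94 = 541.72

541.72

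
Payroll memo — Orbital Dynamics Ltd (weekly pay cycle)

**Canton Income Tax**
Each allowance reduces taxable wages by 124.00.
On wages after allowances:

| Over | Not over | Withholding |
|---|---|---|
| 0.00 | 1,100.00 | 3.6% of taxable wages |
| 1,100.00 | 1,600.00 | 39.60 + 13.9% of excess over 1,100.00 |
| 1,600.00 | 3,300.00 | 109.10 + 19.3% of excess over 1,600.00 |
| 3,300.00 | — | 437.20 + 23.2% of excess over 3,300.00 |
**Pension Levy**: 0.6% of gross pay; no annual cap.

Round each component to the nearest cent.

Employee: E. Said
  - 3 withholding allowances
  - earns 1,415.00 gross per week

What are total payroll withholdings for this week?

Canton Income Tax: taxable = 1,415.00 − 3×124.00 = 1,043.00
  3.6% × 1,043.00 = 37.55
Pension Levy: 0.6% × 1,415.00 = 8.49
Total: 37.55 + 8.49 = 46.04

46.04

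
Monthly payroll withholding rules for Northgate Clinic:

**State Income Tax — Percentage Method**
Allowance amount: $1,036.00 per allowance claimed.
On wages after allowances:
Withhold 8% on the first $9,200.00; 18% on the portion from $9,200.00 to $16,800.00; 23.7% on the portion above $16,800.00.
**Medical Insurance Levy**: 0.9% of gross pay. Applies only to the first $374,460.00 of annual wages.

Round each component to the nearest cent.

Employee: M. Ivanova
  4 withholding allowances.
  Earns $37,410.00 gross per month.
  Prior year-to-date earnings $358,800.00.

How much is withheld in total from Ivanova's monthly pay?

State Income Tax: taxable = $37,410.00 − 4×$1,036.00 = $33,266.00
  $2,104.00 + 23.7% × ($33,266.00 − $16,800.00) = $2,104.00 + 23.7% × $16,466.00 = $6,006.44
Medical Insurance Levy: cap $374,460.00 − YTD $358,800.00 = $15,660.00 subject; 0.9% × $15,660.00 = $140.94
Total: $6,006.44 + $140.94 = $6,147.38

$6,147.38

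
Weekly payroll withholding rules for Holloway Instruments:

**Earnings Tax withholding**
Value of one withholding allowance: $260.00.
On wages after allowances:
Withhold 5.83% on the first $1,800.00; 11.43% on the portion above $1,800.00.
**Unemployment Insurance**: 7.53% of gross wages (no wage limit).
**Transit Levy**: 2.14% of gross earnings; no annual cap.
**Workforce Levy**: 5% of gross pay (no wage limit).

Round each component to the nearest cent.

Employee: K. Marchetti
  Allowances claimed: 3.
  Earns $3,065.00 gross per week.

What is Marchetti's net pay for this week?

Earnings Tax: taxable = $3,065.00 − 3×$260.00 = $2,285.00
  $104.94 + 11.43% × ($2,285.00 − $1,800.00) = $104.94 + 11.43% × $485.00 = $160.38
Unemployment Insurance: 7.53% × $3,065.00 = $230.79
Transit Levy: 2.14% × $3,065.00 = $65.59
Workforce Levy: 5% × $3,065.00 = $153.25
Total withheld: $160.38 + $230.79 + $65.59 + $153.25 = $610.01
Net pay: $3,065.00 − $610.01 = $2,454.99

$2,454.99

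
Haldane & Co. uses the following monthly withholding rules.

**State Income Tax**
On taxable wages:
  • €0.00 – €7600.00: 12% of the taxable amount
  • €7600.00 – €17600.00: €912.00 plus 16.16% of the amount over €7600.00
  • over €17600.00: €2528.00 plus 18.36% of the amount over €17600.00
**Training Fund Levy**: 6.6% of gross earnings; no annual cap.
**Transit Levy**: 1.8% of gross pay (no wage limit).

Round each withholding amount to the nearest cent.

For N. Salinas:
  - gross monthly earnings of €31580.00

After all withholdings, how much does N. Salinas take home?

€23832.55

State Income Tax: taxable = €31580.00
  €2528.00 + 18.36% × (€31580.00 − €17600.00) = €2528.00 + 18.36% × €13980.00 = €5094.73
Training Fund Levy: 6.6% × €31580.00 = €2084.28
Transit Levy: 1.8% × €31580.00 = €568.44
Total withheld: €5094.73 + €2084.28 + €568.44 = €7747.45
Net pay: €31580.00 − €7747.45 = €23832.55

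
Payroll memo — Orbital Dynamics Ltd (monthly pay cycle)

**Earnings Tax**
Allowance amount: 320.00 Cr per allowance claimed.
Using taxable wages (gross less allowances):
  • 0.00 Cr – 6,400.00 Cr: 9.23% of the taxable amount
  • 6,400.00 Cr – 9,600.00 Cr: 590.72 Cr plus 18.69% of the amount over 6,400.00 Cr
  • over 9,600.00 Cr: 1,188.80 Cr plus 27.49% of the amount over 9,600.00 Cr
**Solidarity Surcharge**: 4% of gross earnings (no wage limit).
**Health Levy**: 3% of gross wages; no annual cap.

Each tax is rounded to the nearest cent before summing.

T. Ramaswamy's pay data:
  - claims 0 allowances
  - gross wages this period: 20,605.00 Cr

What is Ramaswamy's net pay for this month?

14,948.58 Cr

Earnings Tax: taxable = 20,605.00 Cr
  1,188.80 Cr + 27.49% × (20,605.00 Cr − 9,600.00 Cr) = 1,188.80 Cr + 27.49% × 11,005.00 Cr = 4,214.07 Cr
Solidarity Surcharge: 4% × 20,605.00 Cr = 824.20 Cr
Health Levy: 3% × 20,605.00 Cr = 618.15 Cr
Total withheld: 4,214.07 Cr + 824.20 Cr + 618.15 Cr = 5,656.42 Cr
Net pay: 20,605.00 Cr − 5,656.42 Cr = 14,948.58 Cr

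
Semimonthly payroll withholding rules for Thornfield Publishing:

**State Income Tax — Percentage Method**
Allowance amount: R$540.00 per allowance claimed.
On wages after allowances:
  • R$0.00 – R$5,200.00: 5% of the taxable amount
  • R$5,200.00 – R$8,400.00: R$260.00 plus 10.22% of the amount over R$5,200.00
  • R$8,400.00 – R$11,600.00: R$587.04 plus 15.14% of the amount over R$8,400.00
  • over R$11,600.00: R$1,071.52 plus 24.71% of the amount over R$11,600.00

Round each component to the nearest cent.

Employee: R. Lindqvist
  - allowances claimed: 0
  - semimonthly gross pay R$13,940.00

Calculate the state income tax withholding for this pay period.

R$1,649.73

State Income Tax: taxable = R$13,940.00
  R$1,071.52 + 24.71% × (R$13,940.00 − R$11,600.00) = R$1,071.52 + 24.71% × R$2,340.00 = R$1,649.73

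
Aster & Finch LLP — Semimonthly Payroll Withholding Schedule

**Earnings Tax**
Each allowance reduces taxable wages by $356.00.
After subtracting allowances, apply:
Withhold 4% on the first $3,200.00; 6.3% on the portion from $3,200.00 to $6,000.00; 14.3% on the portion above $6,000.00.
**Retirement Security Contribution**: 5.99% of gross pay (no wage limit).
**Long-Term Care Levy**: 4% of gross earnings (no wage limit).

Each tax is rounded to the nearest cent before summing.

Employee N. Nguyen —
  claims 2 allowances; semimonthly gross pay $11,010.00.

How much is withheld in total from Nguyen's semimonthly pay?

Earnings Tax: taxable = $11,010.00 − 2×$356.00 = $10,298.00
  $304.40 + 14.3% × ($10,298.00 − $6,000.00) = $304.40 + 14.3% × $4,298.00 = $919.01
Retirement Security Contribution: 5.99% × $11,010.00 = $659.50
Long-Term Care Levy: 4% × $11,010.00 = $440.40
Total: $919.01 + $659.50 + $440.40 = $2,018.91

$2,018.91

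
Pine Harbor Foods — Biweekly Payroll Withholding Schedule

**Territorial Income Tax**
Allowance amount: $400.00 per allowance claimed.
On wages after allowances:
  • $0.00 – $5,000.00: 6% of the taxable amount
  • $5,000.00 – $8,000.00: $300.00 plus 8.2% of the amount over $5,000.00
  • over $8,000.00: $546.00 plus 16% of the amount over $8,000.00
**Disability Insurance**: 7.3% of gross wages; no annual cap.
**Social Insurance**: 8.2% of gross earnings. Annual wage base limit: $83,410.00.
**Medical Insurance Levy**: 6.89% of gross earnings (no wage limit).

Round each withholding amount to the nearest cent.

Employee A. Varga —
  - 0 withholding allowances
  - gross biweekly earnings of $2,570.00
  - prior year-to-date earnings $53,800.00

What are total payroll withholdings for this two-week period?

$729.62

Territorial Income Tax: taxable = $2,570.00
  6% × $2,570.00 = $154.20
Disability Insurance: 7.3% × $2,570.00 = $187.61
Social Insurance: 8.2% × $2,570.00 = $210.74
Medical Insurance Levy: 6.89% × $2,570.00 = $177.07
Total: $154.20 + $187.61 + $210.74 + $177.07 = $729.62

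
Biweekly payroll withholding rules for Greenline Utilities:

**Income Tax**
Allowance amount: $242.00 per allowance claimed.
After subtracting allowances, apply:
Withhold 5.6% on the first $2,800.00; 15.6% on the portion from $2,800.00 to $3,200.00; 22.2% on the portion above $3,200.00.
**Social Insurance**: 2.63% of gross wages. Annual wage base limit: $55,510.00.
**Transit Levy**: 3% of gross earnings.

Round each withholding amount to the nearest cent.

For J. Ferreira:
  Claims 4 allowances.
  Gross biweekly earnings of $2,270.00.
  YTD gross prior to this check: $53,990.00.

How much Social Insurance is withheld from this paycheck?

Social Insurance: cap $55,510.00 − YTD $53,990.00 = $1,520.00 subject; 2.63% × $1,520.00 = $39.98

$39.98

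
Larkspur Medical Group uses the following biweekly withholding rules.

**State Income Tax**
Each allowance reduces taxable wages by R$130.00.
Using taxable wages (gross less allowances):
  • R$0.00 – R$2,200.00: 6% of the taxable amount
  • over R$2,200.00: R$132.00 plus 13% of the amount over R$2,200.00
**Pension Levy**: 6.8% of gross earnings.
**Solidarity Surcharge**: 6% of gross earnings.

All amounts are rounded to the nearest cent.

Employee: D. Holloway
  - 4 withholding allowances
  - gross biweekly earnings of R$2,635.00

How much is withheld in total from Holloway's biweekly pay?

R$464.18

State Income Tax: taxable = R$2,635.00 − 4×R$130.00 = R$2,115.00
  6% × R$2,115.00 = R$126.90
Pension Levy: 6.8% × R$2,635.00 = R$179.18
Solidarity Surcharge: 6% × R$2,635.00 = R$158.10
Total: R$126.90 + R$179.18 + R$158.10 = R$464.18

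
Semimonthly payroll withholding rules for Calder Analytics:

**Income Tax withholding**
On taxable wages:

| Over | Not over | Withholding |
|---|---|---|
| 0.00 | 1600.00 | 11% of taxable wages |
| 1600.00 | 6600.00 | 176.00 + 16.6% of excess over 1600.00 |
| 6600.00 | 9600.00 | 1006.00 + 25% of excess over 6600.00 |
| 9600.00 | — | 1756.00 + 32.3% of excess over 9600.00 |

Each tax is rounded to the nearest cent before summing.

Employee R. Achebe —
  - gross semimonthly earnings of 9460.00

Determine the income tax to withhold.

1721.00

Income Tax: taxable = 9460.00
  1006.00 + 25% × (9460.00 − 6600.00) = 1006.00 + 25% × 2860.00 = 1721.00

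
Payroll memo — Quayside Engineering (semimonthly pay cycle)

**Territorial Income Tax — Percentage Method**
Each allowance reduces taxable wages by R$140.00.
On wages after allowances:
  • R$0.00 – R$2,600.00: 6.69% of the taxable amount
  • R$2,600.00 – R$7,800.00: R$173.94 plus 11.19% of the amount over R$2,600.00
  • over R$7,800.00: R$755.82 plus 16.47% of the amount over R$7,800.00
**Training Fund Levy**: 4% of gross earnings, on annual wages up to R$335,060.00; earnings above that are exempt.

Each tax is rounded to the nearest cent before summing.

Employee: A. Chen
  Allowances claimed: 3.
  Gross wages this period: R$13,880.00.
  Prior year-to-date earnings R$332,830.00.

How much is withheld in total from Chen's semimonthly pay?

Territorial Income Tax: taxable = R$13,880.00 − 3×R$140.00 = R$13,460.00
  R$755.82 + 16.47% × (R$13,460.00 − R$7,800.00) = R$755.82 + 16.47% × R$5,660.00 = R$1,688.02
Training Fund Levy: cap R$335,060.00 − YTD R$332,830.00 = R$2,230.00 subject; 4% × R$2,230.00 = R$89.20
Total: R$1,688.02 + R$89.20 = R$1,777.22

R$1,777.22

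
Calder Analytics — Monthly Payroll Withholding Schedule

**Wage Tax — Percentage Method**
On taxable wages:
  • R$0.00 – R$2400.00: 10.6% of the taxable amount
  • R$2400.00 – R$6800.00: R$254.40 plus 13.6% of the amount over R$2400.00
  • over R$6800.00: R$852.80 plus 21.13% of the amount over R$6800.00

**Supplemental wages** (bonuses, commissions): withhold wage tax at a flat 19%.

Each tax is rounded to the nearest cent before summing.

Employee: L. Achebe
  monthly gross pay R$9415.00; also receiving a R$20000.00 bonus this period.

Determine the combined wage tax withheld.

Wage Tax: taxable = R$9415.00
  R$852.80 + 21.13% × (R$9415.00 − R$6800.00) = R$852.80 + 21.13% × R$2615.00 = R$1405.35
Supplemental (19% flat on bonus): 19% × R$20000.00 = R$3800.00
Total wage tax: R$1405.35 + R$3800.00 = R$5205.35

R$5205.35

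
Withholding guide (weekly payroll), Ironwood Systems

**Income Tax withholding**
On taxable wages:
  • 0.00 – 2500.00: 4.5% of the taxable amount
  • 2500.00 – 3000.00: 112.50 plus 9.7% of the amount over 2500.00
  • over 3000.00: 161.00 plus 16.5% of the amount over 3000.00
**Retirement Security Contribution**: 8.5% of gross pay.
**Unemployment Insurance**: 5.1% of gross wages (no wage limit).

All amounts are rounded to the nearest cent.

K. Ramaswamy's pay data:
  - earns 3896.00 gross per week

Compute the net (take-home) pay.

3057.30

Income Tax: taxable = 3896.00
  161.00 + 16.5% × (3896.00 − 3000.00) = 161.00 + 16.5% × 896.00 = 308.84
Retirement Security Contribution: 8.5% × 3896.00 = 331.16
Unemployment Insurance: 5.1% × 3896.00 = 198.70
Total withheld: 308.84 + 331.16 + 198.70 = 838.70
Net pay: 3896.00 − 838.70 = 3057.30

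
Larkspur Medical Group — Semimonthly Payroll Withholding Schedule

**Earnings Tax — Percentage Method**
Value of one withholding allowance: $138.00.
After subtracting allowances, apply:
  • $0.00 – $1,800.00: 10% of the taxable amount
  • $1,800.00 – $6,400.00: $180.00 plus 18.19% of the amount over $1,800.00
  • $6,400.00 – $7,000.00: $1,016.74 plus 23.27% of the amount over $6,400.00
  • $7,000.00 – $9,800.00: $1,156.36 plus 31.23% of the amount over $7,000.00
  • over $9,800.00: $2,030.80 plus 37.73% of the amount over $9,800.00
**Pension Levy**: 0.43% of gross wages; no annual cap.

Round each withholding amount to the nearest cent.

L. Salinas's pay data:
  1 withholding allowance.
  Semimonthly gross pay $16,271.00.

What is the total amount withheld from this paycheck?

$4,490.21

Earnings Tax: taxable = $16,271.00 − 1×$138.00 = $16,133.00
  $2,030.80 + 37.73% × ($16,133.00 − $9,800.00) = $2,030.80 + 37.73% × $6,333.00 = $4,420.24
Pension Levy: 0.43% × $16,271.00 = $69.97
Total: $4,420.24 + $69.97 = $4,490.21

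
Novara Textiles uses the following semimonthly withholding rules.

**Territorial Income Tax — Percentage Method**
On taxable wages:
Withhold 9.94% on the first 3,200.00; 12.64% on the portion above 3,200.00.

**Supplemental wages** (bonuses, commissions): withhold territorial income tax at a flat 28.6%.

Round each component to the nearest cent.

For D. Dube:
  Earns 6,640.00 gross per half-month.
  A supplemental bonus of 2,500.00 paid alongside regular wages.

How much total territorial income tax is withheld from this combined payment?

1,467.90

Territorial Income Tax: taxable = 6,640.00
  318.08 + 12.64% × (6,640.00 − 3,200.00) = 318.08 + 12.64% × 3,440.00 = 752.90
Supplemental (28.6% flat on bonus): 28.6% × 2,500.00 = 715.00
Total territorial income tax: 752.90 + 715.00 = 1,467.90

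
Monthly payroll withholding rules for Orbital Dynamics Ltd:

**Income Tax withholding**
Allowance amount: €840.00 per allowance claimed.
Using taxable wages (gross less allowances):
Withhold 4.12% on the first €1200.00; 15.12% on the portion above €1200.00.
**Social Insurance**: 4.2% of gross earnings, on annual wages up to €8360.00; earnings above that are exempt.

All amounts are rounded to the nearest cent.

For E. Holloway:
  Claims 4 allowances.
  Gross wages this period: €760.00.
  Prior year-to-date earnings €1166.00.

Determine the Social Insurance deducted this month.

Social Insurance: 4.2% × €760.00 = €31.92

€31.92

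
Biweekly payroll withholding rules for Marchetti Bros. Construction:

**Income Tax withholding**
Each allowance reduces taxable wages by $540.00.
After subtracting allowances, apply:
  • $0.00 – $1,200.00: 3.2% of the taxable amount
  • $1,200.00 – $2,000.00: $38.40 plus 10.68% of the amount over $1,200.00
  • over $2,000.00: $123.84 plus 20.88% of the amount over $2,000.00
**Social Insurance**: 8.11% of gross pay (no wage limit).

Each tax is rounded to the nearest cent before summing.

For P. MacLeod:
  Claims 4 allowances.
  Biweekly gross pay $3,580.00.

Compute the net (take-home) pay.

Income Tax: taxable = $3,580.00 − 4×$540.00 = $1,420.00
  $38.40 + 10.68% × ($1,420.00 − $1,200.00) = $38.40 + 10.68% × $220.00 = $61.90
Social Insurance: 8.11% × $3,580.00 = $290.34
Total withheld: $61.90 + $290.34 = $352.24
Net pay: $3,580.00 − $352.24 = $3,227.76

$3,227.76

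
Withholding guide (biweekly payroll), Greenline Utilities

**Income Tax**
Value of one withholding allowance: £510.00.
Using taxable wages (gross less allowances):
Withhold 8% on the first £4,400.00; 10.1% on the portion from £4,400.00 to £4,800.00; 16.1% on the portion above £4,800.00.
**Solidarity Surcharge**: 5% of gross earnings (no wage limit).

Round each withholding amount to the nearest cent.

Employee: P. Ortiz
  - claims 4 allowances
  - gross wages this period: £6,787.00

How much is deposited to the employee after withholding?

Income Tax: taxable = £6,787.00 − 4×£510.00 = £4,747.00
  £352.00 + 10.1% × (£4,747.00 − £4,400.00) = £352.00 + 10.1% × £347.00 = £387.05
Solidarity Surcharge: 5% × £6,787.00 = £339.35
Total withheld: £387.05 + £339.35 = £726.40
Net pay: £6,787.00 − £726.40 = £6,060.60

£6,060.60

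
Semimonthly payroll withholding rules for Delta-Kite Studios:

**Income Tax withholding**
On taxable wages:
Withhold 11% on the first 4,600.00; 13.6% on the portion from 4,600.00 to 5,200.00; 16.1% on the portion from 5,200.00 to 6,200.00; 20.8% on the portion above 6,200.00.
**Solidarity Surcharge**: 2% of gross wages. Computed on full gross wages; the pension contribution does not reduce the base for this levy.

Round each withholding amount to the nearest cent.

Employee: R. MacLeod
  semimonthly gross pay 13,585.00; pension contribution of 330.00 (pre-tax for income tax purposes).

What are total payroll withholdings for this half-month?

2,487.74

Income Tax: taxable = 13,585.00 − 330.00 = 13,255.00
  748.60 + 20.8% × (13,255.00 − 6,200.00) = 748.60 + 20.8% × 7,055.00 = 2,216.04
Solidarity Surcharge: 2% × 13,585.00 = 271.70
Total: 2,216.04 + 271.70 = 2,487.74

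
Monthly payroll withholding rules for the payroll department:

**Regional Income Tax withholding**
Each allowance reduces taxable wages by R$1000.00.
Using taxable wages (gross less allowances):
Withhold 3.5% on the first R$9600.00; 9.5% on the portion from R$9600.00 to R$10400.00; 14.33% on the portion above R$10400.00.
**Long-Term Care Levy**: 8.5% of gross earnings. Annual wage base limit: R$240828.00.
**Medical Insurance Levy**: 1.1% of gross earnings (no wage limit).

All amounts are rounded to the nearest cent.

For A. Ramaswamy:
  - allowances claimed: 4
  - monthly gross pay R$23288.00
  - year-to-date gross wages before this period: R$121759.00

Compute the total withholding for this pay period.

R$3921.30

Regional Income Tax: taxable = R$23288.00 − 4×R$1000.00 = R$19288.00
  R$412.00 + 14.33% × (R$19288.00 − R$10400.00) = R$412.00 + 14.33% × R$8888.00 = R$1685.65
Long-Term Care Levy: 8.5% × R$23288.00 = R$1979.48
Medical Insurance Levy: 1.1% × R$23288.00 = R$256.17
Total: R$1685.65 + R$1979.48 + R$256.17 = R$3921.30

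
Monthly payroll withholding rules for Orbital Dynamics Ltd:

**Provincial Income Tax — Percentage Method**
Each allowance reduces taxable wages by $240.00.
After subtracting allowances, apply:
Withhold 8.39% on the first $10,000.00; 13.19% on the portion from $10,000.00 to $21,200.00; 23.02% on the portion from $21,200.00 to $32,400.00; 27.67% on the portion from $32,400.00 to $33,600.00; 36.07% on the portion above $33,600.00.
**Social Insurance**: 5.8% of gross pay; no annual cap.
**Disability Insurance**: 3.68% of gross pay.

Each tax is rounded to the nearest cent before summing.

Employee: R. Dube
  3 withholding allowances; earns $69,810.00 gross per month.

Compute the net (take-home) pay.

Provincial Income Tax: taxable = $69,810.00 − 3×$240.00 = $69,090.00
  $5,226.56 + 36.07% × ($69,090.00 − $33,600.00) = $5,226.56 + 36.07% × $35,490.00 = $18,027.80
Social Insurance: 5.8% × $69,810.00 = $4,048.98
Disability Insurance: 3.68% × $69,810.00 = $2,569.01
Total withheld: $18,027.80 + $4,048.98 + $2,569.01 = $24,645.79
Net pay: $69,810.00 − $24,645.79 = $45,164.21

$45,164.21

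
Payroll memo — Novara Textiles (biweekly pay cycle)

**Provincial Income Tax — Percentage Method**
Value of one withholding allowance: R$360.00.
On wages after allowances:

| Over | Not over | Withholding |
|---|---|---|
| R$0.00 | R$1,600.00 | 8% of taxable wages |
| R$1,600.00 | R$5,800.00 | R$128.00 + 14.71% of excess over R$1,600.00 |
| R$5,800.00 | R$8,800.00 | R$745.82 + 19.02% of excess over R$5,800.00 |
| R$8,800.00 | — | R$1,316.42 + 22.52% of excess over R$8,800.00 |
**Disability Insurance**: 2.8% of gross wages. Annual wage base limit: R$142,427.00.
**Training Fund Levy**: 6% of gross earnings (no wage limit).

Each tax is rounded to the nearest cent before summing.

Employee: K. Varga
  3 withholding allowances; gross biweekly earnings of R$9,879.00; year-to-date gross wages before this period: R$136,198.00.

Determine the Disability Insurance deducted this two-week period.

R$174.41

Disability Insurance: cap R$142,427.00 − YTD R$136,198.00 = R$6,229.00 subject; 2.8% × R$6,229.00 = R$174.41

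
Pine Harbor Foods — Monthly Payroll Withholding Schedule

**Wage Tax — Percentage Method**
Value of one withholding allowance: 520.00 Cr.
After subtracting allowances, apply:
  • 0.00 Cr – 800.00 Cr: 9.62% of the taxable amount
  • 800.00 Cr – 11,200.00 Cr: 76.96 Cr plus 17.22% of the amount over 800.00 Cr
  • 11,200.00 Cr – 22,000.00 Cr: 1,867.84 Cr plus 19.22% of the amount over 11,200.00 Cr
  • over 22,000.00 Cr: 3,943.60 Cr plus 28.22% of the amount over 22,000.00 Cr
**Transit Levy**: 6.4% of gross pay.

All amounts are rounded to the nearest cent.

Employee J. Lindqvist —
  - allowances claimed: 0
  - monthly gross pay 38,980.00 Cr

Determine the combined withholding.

Wage Tax: taxable = 38,980.00 Cr
  3,943.60 Cr + 28.22% × (38,980.00 Cr − 22,000.00 Cr) = 3,943.60 Cr + 28.22% × 16,980.00 Cr = 8,735.36 Cr
Transit Levy: 6.4% × 38,980.00 Cr = 2,494.72 Cr
Total: 8,735.36 Cr + 2,494.72 Cr = 11,230.08 Cr

11,230.08 Cr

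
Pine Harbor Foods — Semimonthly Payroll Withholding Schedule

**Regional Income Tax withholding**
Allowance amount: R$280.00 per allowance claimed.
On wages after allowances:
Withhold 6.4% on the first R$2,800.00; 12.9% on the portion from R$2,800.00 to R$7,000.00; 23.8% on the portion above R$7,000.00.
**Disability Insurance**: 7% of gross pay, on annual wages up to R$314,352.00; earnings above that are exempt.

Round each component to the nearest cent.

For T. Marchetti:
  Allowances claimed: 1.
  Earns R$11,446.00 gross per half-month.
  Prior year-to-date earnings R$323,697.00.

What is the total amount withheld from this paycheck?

R$1,712.51

Regional Income Tax: taxable = R$11,446.00 − 1×R$280.00 = R$11,166.00
  R$721.00 + 23.8% × (R$11,166.00 − R$7,000.00) = R$721.00 + 23.8% × R$4,166.00 = R$1,712.51
Disability Insurance: YTD R$323,697.00 ≥ cap R$314,352.00 → R$0.00
Total: R$1,712.51 + R$0.00 = R$1,712.51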